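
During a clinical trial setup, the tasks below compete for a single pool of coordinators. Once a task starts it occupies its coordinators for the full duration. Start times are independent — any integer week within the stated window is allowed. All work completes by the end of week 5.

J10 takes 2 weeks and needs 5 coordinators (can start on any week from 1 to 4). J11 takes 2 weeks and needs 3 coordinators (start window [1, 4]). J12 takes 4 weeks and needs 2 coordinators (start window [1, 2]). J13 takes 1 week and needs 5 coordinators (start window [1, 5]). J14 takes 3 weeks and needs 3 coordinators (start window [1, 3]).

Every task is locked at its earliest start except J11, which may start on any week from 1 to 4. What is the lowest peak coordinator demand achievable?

15

J11@1: w1:18  w2:13  w3:5  w4:2  w5:0 → peak 18
J11@2: w1:15  w2:13  w3:8  w4:2  w5:0 → peak 15
J11@3: w1:15  w2:10  w3:8  w4:5  w5:0 → peak 15
J11@4: w1:15  w2:10  w3:5  w4:5  w5:3 → peak 15
Best is J11@2, peak 15.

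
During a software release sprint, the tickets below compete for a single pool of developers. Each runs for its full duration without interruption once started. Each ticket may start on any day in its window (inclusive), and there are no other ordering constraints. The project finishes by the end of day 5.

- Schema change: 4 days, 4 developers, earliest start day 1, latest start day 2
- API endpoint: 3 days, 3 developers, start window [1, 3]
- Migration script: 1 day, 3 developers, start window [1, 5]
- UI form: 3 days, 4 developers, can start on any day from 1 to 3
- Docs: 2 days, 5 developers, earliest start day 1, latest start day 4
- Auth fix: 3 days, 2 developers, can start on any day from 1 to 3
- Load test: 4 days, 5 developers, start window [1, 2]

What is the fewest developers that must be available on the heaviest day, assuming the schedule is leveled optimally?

Early-start (Schema change@1, API endpoint@1, Migration script@1, UI form@1, Docs@1, Auth fix@1, Load test@1) gives peak 26: d1:26  d2:23  d3:18  d4:9  d5:0.
Shift Docs→4, Load test→2.
Schedule Schema change@1, API endpoint@1, Migration script@1, UI form@1, Docs@4, Auth fix@1, Load test@2: d1:16  d2:18  d3:18  d4:14  d5:10 — peak 18.

18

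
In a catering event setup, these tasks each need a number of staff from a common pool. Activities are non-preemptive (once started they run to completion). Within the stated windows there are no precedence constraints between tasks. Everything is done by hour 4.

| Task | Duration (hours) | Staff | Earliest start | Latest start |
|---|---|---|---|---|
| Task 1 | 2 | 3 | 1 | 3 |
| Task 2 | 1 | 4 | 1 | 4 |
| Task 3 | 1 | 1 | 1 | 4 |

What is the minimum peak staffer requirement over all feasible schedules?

Early-start (Task 1@1, Task 2@1, Task 3@1) gives peak 8: h1:8  h2:3  h3:0  h4:0.
Shift Task 2→3.
Schedule Task 1@1, Task 2@3, Task 3@1: h1:4  h2:3  h3:4  h4:0 — peak 4.

4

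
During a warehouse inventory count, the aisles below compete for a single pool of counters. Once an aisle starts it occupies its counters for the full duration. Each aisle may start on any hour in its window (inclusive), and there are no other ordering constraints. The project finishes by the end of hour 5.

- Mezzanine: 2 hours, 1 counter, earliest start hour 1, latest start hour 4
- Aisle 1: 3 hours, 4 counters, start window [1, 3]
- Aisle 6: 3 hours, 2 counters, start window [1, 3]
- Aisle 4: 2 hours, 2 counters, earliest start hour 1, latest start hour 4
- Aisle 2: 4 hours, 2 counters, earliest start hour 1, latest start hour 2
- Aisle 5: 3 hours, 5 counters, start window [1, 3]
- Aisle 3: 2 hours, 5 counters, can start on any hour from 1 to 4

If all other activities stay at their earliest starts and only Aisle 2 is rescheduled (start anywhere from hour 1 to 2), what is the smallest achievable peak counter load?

21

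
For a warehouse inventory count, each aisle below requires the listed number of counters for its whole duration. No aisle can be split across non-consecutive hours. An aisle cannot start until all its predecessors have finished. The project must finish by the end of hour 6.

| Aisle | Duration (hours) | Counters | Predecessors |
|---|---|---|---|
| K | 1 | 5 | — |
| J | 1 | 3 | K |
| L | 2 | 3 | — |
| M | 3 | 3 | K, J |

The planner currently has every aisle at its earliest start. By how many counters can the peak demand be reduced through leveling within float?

Early-start peak: h1:8  h2:6  h3:3  h4:3  h5:3  h6:0 ⇒ 8.
Leveled (K@1, J@2, L@2, M@3): h1:5  h2:6  h3:6  h4:3  h5:3  h6:0 ⇒ 6.
Reduction 8 − 6 = 2.

2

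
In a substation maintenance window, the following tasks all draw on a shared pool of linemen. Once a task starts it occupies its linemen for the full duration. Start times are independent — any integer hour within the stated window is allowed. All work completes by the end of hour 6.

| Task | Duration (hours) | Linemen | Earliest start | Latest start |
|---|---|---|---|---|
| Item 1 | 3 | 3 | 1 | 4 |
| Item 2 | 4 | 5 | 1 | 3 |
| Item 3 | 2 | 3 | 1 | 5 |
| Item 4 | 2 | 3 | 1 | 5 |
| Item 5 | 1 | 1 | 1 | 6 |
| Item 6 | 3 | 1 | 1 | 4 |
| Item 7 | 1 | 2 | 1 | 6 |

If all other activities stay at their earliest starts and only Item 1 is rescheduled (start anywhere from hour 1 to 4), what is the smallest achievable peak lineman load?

15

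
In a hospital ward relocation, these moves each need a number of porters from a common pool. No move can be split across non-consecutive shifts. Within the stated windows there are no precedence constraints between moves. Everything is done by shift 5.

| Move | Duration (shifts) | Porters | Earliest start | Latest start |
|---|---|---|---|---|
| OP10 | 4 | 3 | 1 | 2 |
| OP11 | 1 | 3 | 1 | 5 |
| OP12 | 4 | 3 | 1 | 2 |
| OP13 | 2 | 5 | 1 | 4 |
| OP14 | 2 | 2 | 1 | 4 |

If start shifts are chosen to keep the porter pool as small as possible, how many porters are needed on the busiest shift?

11

Early-start (OP10@1, OP11@1, OP12@1, OP13@1, OP14@1) gives peak 16: s1:16  s2:13  s3:6  s4:6  s5:0.
Shift OP13→2, OP14→4.
Schedule OP10@1, OP11@1, OP12@1, OP13@2, OP14@4: s1:9  s2:11  s3:11  s4:8  s5:2 — peak 11.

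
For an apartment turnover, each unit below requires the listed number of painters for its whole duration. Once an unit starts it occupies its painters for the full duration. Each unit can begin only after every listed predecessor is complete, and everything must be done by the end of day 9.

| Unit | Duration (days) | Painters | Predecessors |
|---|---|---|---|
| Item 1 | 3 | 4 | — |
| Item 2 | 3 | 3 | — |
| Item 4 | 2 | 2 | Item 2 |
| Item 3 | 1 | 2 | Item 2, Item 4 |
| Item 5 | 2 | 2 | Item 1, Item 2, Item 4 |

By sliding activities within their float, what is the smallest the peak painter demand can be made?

Early-start (Item 1@1, Item 2@1, Item 4@4, Item 3@6, Item 5@6) gives peak 7: d1:7  d2:7  d3:7  d4:2  d5:2  d6:4  d7:2  d8:0  d9:0.
Shift Item 1→4, Item 5→7.
Schedule Item 1@4, Item 2@1, Item 4@4, Item 3@6, Item 5@7: d1:3  d2:3  d3:3  d4:6  d5:6  d6:6  d7:2  d8:2  d9:0 — peak 6.

6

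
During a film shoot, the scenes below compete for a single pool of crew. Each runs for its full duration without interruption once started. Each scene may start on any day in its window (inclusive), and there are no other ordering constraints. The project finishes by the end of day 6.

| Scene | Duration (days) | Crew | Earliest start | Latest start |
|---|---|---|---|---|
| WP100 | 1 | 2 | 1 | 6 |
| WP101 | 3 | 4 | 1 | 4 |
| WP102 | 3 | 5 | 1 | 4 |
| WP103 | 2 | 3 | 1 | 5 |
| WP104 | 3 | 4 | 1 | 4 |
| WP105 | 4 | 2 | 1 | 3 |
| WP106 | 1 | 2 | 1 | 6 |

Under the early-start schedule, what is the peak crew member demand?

22

Early-start schedule: WP100@1, WP101@1, WP102@1, WP103@1, WP104@1, WP105@1, WP106@1.
Load per day: day 1: 22, day 2: 18, day 3: 15, day 4: 2, day 5: 0, day 6: 0.
Peak is 22.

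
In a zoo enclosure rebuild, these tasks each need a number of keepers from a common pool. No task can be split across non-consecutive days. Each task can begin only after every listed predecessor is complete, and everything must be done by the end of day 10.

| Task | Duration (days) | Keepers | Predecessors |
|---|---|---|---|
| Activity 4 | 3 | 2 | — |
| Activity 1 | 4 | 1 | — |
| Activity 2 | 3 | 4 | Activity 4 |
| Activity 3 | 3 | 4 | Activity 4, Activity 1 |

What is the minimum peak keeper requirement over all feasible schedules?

4

Early-start (Activity 4@1, Activity 1@1, Activity 2@4, Activity 3@5) gives peak 8: d1:3  d2:3  d3:3  d4:5  d5:8  d6:8  d7:4  d8:0  d9:0  d10:0.
Shift Activity 2→5, Activity 3→8.
Schedule Activity 4@1, Activity 1@1, Activity 2@5, Activity 3@8: d1:3  d2:3  d3:3  d4:1  d5:4  d6:4  d7:4  d8:4  d9:4  d10:4 — peak 4.
Total keeper-days = 34 over 10 days ⇒ peak ≥ ⌈34/10⌉ = 4, so 4 is optimal.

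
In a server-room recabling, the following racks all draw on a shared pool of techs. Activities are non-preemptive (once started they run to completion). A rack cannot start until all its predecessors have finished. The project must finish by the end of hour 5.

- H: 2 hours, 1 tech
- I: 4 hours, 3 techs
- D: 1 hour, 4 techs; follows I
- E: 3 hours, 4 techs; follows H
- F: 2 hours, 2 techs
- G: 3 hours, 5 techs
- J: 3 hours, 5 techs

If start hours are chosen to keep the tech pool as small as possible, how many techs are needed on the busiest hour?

17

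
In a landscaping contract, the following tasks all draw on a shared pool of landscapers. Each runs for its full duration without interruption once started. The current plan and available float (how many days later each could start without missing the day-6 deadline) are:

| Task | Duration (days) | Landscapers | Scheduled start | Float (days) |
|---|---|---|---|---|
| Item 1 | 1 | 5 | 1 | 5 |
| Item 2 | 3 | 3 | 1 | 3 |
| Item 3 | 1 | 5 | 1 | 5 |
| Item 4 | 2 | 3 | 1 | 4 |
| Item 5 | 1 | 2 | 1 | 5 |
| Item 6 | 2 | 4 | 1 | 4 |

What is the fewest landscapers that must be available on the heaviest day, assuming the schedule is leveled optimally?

7

Early-start (Item 1@1, Item 2@1, Item 3@1, Item 4@1, Item 5@1, Item 6@1) gives peak 22: d1:22  d2:10  d3:3  d4:0  d5:0  d6:0.
Shift Item 2→2, Item 3→6, Item 4→2, Item 6→4.
Schedule Item 1@1, Item 2@2, Item 3@6, Item 4@2, Item 5@1, Item 6@4: d1:7  d2:6  d3:6  d4:7  d5:4  d6:5 — peak 7.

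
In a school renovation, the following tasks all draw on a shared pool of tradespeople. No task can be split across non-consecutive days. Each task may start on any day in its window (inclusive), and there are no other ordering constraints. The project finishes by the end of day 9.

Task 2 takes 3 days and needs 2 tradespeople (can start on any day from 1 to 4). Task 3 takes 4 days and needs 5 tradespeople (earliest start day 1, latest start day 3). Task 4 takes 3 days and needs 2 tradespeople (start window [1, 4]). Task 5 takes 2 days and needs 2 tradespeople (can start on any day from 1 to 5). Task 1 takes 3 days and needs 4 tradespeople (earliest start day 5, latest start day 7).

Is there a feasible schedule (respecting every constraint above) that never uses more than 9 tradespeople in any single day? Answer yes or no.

yes

Schedule Task 2@1, Task 3@1, Task 4@4, Task 5@5, Task 1@7: d1:7  d2:7  d3:7  d4:7  d5:4  d6:4  d7:4  d8:4  d9:4 — peak 7 ≤ 9.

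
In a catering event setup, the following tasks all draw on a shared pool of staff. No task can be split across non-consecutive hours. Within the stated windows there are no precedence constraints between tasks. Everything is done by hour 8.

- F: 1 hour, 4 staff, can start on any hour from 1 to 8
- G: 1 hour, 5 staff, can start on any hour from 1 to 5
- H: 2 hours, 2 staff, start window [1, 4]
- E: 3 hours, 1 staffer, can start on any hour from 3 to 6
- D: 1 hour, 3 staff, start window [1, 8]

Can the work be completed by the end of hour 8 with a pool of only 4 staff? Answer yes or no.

The minimum achievable peak is 5; 4 < 5, so no feasible schedule stays within the cap.

no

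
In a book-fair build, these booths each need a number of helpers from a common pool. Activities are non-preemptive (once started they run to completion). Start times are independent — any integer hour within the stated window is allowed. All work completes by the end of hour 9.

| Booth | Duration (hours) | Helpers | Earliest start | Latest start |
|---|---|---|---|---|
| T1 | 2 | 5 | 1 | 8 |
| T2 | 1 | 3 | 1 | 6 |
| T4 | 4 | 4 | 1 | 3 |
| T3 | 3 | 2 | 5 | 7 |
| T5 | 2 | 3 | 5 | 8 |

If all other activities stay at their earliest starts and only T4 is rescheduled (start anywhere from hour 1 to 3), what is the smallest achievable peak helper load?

9

T4@1: h1:12  h2:9  h3:4  h4:4  h5:5  h6:5  h7:2  h8:0  h9:0 → peak 12
T4@2: h1:8  h2:9  h3:4  h4:4  h5:9  h6:5  h7:2  h8:0  h9:0 → peak 9
T4@3: h1:8  h2:5  h3:4  h4:4  h5:9  h6:9  h7:2  h8:0  h9:0 → peak 9
Best is T4@2, peak 9.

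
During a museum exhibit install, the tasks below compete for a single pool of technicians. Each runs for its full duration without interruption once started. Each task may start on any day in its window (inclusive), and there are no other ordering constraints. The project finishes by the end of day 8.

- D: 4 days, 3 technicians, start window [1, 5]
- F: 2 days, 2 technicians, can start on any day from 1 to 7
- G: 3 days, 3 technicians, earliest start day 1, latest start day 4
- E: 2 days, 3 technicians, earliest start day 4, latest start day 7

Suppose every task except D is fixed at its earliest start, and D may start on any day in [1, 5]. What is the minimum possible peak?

6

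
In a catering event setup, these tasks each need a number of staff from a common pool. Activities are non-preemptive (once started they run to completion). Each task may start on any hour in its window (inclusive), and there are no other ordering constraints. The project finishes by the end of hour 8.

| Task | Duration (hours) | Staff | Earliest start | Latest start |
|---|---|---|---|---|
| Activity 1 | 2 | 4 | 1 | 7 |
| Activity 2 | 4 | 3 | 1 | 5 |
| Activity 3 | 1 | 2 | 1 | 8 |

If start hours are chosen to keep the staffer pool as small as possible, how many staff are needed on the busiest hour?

4

Early-start (Activity 1@1, Activity 2@1, Activity 3@1) gives peak 9: h1:9  h2:7  h3:3  h4:3  h5:0  h6:0  h7:0  h8:0.
Shift Activity 2→3, Activity 3→7.
Schedule Activity 1@1, Activity 2@3, Activity 3@7: h1:4  h2:4  h3:3  h4:3  h5:3  h6:3  h7:2  h8:0 — peak 4.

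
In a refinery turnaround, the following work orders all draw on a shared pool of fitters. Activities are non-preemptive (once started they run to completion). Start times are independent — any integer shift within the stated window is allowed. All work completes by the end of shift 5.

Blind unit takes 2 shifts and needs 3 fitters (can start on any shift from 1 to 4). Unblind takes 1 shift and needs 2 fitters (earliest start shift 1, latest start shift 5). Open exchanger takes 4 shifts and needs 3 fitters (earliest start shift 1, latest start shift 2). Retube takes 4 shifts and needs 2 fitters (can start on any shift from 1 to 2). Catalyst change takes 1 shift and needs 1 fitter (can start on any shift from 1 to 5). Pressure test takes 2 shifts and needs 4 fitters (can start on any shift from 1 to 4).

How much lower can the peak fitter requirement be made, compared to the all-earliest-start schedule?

Early-start peak: s1:15  s2:12  s3:5  s4:5  s5:0 ⇒ 15.
Leveled (Blind unit@1, Unblind@1, Open exchanger@1, Retube@2, Catalyst change@1, Pressure test@3): s1:9  s2:8  s3:9  s4:9  s5:2 ⇒ 9.
Reduction 15 − 9 = 6.

6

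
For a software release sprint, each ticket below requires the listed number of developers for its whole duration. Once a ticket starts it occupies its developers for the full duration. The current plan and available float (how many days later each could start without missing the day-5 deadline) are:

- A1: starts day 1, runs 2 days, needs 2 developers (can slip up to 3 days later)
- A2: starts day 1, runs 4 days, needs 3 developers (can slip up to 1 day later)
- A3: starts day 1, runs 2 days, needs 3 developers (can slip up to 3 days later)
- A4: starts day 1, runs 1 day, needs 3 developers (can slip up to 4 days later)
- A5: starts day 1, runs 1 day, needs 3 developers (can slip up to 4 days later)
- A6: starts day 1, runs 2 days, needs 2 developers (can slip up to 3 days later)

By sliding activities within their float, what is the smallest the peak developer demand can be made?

Early-start (A1@1, A2@1, A3@1, A4@1, A5@1, A6@1) gives peak 16: d1:16  d2:10  d3:3  d4:3  d5:0.
Shift A3→3, A4→5, A5→5.
Schedule A1@1, A2@1, A3@3, A4@5, A5@5, A6@1: d1:7  d2:7  d3:6  d4:6  d5:6 — peak 7.
Total developer-days = 32 over 5 days ⇒ peak ≥ ⌈32/5⌉ = 7, so 7 is optimal.

7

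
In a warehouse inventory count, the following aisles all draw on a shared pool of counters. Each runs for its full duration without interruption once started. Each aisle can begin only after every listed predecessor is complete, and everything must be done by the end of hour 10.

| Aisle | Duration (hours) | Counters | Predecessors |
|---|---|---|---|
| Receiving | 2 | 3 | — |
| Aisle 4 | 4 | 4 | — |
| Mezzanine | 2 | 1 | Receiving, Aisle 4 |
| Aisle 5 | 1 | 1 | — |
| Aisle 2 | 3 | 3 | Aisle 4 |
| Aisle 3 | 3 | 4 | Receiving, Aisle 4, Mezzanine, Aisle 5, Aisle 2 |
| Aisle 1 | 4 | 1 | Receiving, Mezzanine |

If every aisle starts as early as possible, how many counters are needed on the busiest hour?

8

Early-start schedule: Receiving@1, Aisle 4@1, Mezzanine@5, Aisle 5@1, Aisle 2@5, Aisle 3@8, Aisle 1@7.
Load per hour: hour 1: 8, hour 2: 7, hour 3: 4, hour 4: 4, hour 5: 4, hour 6: 4, hour 7: 4, hour 8: 5, hour 9: 5, hour 10: 5.
Peak is 8.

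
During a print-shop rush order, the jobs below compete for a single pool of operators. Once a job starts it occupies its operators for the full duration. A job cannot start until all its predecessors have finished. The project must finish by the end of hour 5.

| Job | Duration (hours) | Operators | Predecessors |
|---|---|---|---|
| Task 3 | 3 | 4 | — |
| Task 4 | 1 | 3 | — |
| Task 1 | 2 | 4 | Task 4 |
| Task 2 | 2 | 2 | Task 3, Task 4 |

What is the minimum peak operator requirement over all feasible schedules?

7

Early-start (Task 3@1, Task 4@1, Task 1@2, Task 2@4) gives peak 8: h1:7  h2:8  h3:8  h4:2  h5:2.
Shift Task 1→4.
Schedule Task 3@1, Task 4@1, Task 1@4, Task 2@4: h1:7  h2:4  h3:4  h4:6  h5:6 — peak 7.
No arrangement of the 6 feasible schedules does better.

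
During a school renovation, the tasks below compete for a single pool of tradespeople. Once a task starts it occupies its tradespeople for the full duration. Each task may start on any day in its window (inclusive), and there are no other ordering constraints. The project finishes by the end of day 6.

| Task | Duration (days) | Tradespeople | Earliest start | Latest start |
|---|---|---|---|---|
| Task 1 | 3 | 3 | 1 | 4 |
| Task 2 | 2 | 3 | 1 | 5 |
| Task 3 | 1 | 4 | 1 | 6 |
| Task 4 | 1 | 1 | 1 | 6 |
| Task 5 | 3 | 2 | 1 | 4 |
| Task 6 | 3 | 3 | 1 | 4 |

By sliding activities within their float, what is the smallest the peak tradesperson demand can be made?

6

Early-start (Task 1@1, Task 2@1, Task 3@1, Task 4@1, Task 5@1, Task 6@1) gives peak 16: d1:16  d2:11  d3:8  d4:0  d5:0  d6:0.
Shift Task 3→6, Task 4→4, Task 5→4, Task 6→3.
Schedule Task 1@1, Task 2@1, Task 3@6, Task 4@4, Task 5@4, Task 6@3: d1:6  d2:6  d3:6  d4:6  d5:5  d6:6 — peak 6.
Total tradesperson-days = 35 over 6 days ⇒ peak ≥ ⌈35/6⌉ = 6, so 6 is optimal.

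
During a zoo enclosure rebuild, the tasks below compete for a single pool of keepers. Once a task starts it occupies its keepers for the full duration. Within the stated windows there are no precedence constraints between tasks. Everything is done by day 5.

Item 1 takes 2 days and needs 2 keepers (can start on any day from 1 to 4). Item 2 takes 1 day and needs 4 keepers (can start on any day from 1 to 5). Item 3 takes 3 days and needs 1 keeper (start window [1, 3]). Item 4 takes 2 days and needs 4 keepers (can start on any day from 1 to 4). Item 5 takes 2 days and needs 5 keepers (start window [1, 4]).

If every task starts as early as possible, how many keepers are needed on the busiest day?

16

Early-start schedule: Item 1@1, Item 2@1, Item 3@1, Item 4@1, Item 5@1.
Load per day: day 1: 16, day 2: 12, day 3: 1, day 4: 0, day 5: 0.
Peak is 16.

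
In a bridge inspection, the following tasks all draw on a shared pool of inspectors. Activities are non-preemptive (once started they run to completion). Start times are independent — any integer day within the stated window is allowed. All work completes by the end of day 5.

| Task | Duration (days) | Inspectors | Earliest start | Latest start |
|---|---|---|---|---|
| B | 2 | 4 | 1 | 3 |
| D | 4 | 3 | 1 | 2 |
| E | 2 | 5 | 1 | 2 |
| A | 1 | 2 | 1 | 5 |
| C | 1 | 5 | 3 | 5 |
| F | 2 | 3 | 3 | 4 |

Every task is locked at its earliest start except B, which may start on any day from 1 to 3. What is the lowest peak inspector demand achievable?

14

B@1: d1:14  d2:12  d3:11  d4:6  d5:0 → peak 14
B@2: d1:10  d2:12  d3:15  d4:6  d5:0 → peak 15
B@3: d1:10  d2:8  d3:15  d4:10  d5:0 → peak 15
Best is B@1, peak 14.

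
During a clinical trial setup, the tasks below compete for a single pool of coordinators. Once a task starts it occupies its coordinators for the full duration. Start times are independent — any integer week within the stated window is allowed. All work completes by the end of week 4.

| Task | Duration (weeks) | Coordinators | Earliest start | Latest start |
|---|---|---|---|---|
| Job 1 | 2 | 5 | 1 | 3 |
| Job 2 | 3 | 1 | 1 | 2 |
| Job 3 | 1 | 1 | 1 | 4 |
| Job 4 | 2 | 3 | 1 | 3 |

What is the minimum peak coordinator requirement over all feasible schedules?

6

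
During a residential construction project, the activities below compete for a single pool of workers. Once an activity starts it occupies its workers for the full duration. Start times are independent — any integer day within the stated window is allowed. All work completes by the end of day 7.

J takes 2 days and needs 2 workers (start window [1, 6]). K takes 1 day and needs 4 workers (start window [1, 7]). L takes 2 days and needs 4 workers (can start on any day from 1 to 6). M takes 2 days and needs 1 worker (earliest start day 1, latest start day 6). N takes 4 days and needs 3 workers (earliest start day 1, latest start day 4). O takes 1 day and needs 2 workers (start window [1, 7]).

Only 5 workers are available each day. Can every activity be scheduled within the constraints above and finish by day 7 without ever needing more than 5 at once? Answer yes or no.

yes

Schedule J@1, K@5, L@6, M@4, N@1, O@3: d1:5  d2:5  d3:5  d4:4  d5:5  d6:4  d7:4 — peak 5 ≤ 5.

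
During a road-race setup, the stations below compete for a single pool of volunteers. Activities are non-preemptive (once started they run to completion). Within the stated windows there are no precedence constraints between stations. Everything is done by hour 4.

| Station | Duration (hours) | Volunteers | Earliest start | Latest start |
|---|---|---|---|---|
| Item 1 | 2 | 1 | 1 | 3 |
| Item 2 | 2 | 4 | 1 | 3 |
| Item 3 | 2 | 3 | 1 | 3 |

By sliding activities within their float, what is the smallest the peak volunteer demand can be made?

Early-start (Item 1@1, Item 2@1, Item 3@1) gives peak 8: h1:8  h2:8  h3:0  h4:0.
Shift Item 2→3.
Schedule Item 1@1, Item 2@3, Item 3@1: h1:4  h2:4  h3:4  h4:4 — peak 4.
Total volunteer-hours = 16 over 4 hours ⇒ peak ≥ ⌈16/4⌉ = 4, so 4 is optimal.

4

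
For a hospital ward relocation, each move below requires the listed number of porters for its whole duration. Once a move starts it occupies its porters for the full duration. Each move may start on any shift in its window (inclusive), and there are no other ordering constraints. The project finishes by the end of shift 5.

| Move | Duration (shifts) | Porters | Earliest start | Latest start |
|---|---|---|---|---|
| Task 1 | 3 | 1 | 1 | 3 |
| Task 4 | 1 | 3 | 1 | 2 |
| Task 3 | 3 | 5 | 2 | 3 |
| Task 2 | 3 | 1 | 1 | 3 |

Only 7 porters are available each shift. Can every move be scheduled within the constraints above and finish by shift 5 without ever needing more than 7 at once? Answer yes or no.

yes

Schedule Task 1@1, Task 4@1, Task 3@2, Task 2@1: s1:5  s2:7  s3:7  s4:5  s5:0 — peak 7 ≤ 7.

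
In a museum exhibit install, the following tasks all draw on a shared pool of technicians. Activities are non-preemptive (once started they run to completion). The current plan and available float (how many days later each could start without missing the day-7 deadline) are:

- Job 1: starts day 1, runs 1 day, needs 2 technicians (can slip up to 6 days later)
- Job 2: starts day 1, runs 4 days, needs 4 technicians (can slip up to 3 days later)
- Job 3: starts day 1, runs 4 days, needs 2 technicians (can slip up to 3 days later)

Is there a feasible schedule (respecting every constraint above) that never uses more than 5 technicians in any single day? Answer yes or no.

no

The minimum achievable peak is 6; 5 < 6, so no feasible schedule stays within the cap.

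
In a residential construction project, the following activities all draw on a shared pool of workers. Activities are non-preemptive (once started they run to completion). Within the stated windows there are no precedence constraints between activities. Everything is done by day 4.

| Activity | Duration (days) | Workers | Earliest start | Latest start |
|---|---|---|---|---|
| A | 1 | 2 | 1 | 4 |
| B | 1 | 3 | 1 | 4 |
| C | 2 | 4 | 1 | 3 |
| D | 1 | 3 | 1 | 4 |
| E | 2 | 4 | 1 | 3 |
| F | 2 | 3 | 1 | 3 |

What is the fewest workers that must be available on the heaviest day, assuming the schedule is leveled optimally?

Early-start (A@1, B@1, C@1, D@1, E@1, F@1) gives peak 19: d1:19  d2:11  d3:0  d4:0.
Shift C→2, D→4, E→3.
Schedule A@1, B@1, C@2, D@4, E@3, F@1: d1:8  d2:7  d3:8  d4:7 — peak 8.
Total worker-days = 30 over 4 days ⇒ peak ≥ ⌈30/4⌉ = 8, so 8 is optimal.

8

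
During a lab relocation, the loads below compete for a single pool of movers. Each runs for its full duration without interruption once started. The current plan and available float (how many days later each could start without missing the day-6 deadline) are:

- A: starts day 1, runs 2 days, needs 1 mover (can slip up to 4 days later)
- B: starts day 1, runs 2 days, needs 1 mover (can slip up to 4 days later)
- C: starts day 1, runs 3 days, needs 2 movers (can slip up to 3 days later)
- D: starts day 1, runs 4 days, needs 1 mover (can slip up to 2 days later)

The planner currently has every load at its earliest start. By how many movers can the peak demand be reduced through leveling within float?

Early-start peak: d1:5  d2:5  d3:3  d4:1  d5:0  d6:0 ⇒ 5.
Leveled (A@1, B@1, C@3, D@1): d1:3  d2:3  d3:3  d4:3  d5:2  d6:0 ⇒ 3.
Reduction 5 − 3 = 2.

2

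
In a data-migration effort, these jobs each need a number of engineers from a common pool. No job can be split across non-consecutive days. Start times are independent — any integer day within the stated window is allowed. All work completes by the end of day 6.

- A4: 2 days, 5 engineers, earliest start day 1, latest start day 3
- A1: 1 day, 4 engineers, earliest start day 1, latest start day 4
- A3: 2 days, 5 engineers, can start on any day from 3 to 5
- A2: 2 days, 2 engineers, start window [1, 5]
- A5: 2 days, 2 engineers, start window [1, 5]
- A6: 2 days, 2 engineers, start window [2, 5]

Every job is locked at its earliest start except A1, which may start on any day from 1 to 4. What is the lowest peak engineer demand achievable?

11

A1@1: d1:13  d2:11  d3:7  d4:5  d5:0  d6:0 → peak 13
A1@2: d1:9  d2:15  d3:7  d4:5  d5:0  d6:0 → peak 15
A1@3: d1:9  d2:11  d3:11  d4:5  d5:0  d6:0 → peak 11
A1@4: d1:9  d2:11  d3:7  d4:9  d5:0  d6:0 → peak 11
Best is A1@3, peak 11.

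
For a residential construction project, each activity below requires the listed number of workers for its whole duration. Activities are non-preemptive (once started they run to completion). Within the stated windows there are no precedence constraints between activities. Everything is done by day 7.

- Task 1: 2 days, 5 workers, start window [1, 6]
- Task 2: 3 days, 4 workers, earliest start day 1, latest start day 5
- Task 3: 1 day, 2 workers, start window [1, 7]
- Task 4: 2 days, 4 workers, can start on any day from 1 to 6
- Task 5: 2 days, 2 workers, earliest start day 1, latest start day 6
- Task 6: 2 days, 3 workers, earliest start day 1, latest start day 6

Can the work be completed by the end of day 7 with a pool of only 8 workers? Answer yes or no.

yes

Schedule Task 1@1, Task 2@3, Task 3@1, Task 4@6, Task 5@2, Task 6@4: d1:7  d2:7  d3:6  d4:7  d5:7  d6:4  d7:4 — peak 7 ≤ 8.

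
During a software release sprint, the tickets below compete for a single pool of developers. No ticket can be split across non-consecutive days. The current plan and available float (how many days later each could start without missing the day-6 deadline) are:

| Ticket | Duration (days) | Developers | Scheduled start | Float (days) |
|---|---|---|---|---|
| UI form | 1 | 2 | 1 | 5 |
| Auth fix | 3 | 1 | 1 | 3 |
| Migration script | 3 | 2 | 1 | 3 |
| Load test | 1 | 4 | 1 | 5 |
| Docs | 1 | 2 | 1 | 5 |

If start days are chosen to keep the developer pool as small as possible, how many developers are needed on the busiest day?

4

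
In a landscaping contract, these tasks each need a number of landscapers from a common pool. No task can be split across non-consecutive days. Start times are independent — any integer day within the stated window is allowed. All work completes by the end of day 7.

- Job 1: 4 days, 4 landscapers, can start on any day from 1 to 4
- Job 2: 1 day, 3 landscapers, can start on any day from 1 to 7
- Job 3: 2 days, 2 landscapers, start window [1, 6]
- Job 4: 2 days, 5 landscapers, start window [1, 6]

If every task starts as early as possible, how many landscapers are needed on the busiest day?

14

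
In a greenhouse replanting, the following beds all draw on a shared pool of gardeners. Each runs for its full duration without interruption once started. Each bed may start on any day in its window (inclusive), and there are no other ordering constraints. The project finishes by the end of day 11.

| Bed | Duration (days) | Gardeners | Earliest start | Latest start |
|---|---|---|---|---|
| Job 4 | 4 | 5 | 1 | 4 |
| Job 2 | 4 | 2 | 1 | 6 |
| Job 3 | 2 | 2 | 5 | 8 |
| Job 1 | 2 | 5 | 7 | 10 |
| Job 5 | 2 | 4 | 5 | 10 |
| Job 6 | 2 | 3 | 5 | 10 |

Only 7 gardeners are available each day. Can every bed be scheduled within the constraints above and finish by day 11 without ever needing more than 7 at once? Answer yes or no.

yes

Schedule Job 4@1, Job 2@1, Job 3@5, Job 1@7, Job 5@5, Job 6@9: d1:7  d2:7  d3:7  d4:7  d5:6  d6:6  d7:5  d8:5  d9:3  d10:3  d11:0 — peak 7 ≤ 7.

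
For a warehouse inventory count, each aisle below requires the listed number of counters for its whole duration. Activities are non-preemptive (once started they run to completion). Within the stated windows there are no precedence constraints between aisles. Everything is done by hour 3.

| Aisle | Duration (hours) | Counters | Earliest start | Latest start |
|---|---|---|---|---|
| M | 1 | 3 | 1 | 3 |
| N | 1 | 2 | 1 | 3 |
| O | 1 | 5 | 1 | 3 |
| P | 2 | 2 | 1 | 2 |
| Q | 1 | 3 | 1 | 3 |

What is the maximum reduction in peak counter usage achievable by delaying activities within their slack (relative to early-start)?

8

Early-start peak: h1:15  h2:2  h3:0 ⇒ 15.
Leveled (M@1, N@1, O@2, P@1, Q@3): h1:7  h2:7  h3:3 ⇒ 7.
Reduction 15 − 7 = 8.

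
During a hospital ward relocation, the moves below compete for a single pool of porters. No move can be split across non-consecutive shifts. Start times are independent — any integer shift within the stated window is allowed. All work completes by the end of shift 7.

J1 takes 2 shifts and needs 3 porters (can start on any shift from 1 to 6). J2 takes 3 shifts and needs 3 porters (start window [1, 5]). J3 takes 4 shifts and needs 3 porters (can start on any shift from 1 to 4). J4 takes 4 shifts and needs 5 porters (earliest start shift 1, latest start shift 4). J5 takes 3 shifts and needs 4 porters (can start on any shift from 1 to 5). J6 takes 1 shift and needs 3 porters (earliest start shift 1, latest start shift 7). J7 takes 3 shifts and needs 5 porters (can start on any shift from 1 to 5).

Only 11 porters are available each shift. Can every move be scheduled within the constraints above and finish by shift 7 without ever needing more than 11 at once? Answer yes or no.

no

The minimum achievable peak is 12; 11 < 12, so no feasible schedule stays within the cap.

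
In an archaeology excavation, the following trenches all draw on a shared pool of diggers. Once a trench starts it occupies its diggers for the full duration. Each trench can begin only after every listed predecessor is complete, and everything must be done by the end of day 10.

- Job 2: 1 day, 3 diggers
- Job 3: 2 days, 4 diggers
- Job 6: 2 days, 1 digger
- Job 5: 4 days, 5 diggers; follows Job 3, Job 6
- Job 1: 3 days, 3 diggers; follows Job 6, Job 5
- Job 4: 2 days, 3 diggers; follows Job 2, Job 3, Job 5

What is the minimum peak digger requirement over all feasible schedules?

Early-start (Job 2@1, Job 3@1, Job 6@1, Job 5@3, Job 1@7, Job 4@7) gives peak 8: d1:8  d2:5  d3:5  d4:5  d5:5  d6:5  d7:6  d8:6  d9:3  d10:0.
Shift Job 3→2, Job 5→4, Job 1→8, Job 4→8.
Schedule Job 2@1, Job 3@2, Job 6@1, Job 5@4, Job 1@8, Job 4@8: d1:4  d2:5  d3:4  d4:5  d5:5  d6:5  d7:5  d8:6  d9:6  d10:3 — peak 6.

6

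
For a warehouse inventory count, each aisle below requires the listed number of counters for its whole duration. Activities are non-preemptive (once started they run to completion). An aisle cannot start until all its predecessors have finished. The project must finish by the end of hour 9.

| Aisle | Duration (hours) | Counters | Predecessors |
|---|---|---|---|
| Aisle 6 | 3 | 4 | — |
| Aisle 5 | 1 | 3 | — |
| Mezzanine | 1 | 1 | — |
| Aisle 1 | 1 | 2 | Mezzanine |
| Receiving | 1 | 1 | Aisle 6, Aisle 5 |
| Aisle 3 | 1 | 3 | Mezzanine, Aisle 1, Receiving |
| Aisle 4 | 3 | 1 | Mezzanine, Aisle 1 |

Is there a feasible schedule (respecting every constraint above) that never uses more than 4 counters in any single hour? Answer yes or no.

Schedule Aisle 6@1, Aisle 5@4, Mezzanine@4, Aisle 1@5, Receiving@5, Aisle 3@6, Aisle 4@6: h1:4  h2:4  h3:4  h4:4  h5:3  h6:4  h7:1  h8:1  h9:0 — peak 4 ≤ 4.

yes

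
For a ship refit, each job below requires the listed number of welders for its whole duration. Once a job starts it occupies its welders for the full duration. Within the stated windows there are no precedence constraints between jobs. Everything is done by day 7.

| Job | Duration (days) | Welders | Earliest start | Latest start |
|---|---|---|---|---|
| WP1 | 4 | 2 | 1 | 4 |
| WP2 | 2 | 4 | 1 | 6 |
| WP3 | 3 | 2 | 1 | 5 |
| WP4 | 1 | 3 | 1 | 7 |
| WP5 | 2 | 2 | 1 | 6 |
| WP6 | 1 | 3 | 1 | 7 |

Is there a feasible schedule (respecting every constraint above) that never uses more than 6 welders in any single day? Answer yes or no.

yes

Schedule WP1@1, WP2@1, WP3@3, WP4@5, WP5@3, WP6@6: d1:6  d2:6  d3:6  d4:6  d5:5  d6:3  d7:0 — peak 6 ≤ 6.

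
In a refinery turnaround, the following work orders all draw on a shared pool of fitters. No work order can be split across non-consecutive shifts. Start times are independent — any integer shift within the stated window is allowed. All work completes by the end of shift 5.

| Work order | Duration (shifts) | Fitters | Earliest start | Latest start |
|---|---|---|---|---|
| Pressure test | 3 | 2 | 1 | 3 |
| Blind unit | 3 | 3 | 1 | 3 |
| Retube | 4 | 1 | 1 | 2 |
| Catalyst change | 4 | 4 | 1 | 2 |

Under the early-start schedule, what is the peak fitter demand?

Early-start schedule: Pressure test@1, Blind unit@1, Retube@1, Catalyst change@1.
Load per shift: shift 1: 10, shift 2: 10, shift 3: 10, shift 4: 5, shift 5: 0.
Peak is 10.

10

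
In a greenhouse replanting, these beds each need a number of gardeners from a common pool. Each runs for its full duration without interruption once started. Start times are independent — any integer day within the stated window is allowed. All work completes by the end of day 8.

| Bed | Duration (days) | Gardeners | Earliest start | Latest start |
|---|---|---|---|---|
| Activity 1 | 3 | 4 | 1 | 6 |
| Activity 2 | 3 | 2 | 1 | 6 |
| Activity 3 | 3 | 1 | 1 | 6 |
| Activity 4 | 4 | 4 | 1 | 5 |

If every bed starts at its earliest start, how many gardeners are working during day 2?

11

At early start, day 2 has: Activity 1, Activity 2, Activity 3, Activity 4.
Demand: 4 + 2 + 1 + 4 = 11.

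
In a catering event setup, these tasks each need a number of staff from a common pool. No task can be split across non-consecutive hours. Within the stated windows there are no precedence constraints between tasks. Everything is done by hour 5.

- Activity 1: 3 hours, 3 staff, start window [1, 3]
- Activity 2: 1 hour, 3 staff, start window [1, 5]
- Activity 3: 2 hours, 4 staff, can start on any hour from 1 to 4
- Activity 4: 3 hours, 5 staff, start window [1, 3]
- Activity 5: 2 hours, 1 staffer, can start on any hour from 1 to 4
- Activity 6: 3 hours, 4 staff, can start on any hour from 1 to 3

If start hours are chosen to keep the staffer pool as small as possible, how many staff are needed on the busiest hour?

Early-start (Activity 1@1, Activity 2@1, Activity 3@1, Activity 4@1, Activity 5@1, Activity 6@1) gives peak 20: h1:20  h2:17  h3:12  h4:0  h5:0.
Shift Activity 4→2, Activity 5→4, Activity 6→3.
Schedule Activity 1@1, Activity 2@1, Activity 3@1, Activity 4@2, Activity 5@4, Activity 6@3: h1:10  h2:12  h3:12  h4:10  h5:5 — peak 12.

12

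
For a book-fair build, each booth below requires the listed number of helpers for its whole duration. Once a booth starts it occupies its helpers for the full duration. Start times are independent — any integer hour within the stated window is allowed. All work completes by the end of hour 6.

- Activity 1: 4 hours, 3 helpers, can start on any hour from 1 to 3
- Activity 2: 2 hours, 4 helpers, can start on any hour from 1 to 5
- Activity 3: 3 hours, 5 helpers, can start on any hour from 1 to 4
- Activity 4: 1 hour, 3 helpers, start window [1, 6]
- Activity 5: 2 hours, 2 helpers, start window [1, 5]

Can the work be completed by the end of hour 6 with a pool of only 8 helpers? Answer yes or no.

yes

Schedule Activity 1@1, Activity 2@1, Activity 3@3, Activity 4@6, Activity 5@5: h1:7  h2:7  h3:8  h4:8  h5:7  h6:5 — peak 8 ≤ 8.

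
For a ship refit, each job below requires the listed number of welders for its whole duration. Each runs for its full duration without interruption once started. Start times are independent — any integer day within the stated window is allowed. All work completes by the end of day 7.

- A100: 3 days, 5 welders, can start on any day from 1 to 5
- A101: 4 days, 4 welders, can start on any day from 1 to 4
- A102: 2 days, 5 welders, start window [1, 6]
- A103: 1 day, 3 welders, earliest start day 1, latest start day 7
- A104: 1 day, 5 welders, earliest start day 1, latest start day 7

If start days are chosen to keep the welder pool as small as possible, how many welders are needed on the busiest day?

9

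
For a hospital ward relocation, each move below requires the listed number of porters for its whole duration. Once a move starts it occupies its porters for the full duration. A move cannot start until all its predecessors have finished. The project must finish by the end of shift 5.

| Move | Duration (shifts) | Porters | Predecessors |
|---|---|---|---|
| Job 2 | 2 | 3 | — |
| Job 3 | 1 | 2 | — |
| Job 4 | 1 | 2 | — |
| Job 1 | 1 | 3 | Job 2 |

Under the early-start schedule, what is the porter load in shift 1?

At early start, shift 1 has: Job 2, Job 3, Job 4.
Demand: 3 + 2 + 2 = 7.

7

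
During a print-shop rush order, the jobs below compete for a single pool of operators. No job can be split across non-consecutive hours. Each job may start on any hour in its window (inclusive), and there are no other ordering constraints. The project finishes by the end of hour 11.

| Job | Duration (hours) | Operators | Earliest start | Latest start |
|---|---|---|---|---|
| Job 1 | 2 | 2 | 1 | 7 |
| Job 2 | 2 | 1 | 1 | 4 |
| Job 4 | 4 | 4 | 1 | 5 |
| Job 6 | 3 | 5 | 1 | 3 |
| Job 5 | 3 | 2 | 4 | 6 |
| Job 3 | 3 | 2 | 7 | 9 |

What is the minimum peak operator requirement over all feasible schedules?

6

Early-start (Job 1@1, Job 2@1, Job 4@1, Job 6@1, Job 5@4, Job 3@7) gives peak 12: h1:12  h2:12  h3:9  h4:6  h5:2  h6:2  h7:2  h8:2  h9:2  h10:0  h11:0.
Shift Job 1→4, Job 4→4, Job 5→6, Job 3→8.
Schedule Job 1@4, Job 2@1, Job 4@4, Job 6@1, Job 5@6, Job 3@8: h1:6  h2:6  h3:5  h4:6  h5:6  h6:6  h7:6  h8:4  h9:2  h10:2  h11:0 — peak 6.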